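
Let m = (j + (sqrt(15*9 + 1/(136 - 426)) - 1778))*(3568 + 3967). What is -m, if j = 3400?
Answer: -12221770 - 1507*sqrt(11353210)/58 ≈ -1.2309e+7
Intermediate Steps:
m = 12221770 + 1507*sqrt(11353210)/58 (m = (3400 + (sqrt(15*9 + 1/(136 - 426)) - 1778))*(3568 + 3967) = (3400 + (sqrt(135 + 1/(-290)) - 1778))*7535 = (3400 + (sqrt(135 - 1/290) - 1778))*7535 = (3400 + (sqrt(39149/290) - 1778))*7535 = (3400 + (sqrt(11353210)/290 - 1778))*7535 = (3400 + (-1778 + sqrt(11353210)/290))*7535 = (1622 + sqrt(11353210)/290)*7535 = 12221770 + 1507*sqrt(11353210)/58 ≈ 1.2309e+7)
-m = -(12221770 + 1507*sqrt(11353210)/58) = -12221770 - 1507*sqrt(11353210)/58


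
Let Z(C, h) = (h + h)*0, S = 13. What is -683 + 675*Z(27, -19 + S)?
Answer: -683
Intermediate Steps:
Z(C, h) = 0 (Z(C, h) = (2*h)*0 = 0)
-683 + 675*Z(27, -19 + S) = -683 + 675*0 = -683 + 0 = -683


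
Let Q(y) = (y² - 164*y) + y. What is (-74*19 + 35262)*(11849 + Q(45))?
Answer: 221384384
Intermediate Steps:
Q(y) = y² - 163*y
(-74*19 + 35262)*(11849 + Q(45)) = (-74*19 + 35262)*(11849 + 45*(-163 + 45)) = (-1406 + 35262)*(11849 + 45*(-118)) = 33856*(11849 - 5310) = 33856*6539 = 221384384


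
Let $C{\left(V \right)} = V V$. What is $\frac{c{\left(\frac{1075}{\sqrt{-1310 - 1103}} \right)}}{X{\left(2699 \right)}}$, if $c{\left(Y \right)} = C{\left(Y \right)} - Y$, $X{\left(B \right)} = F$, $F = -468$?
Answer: $\frac{1155625}{1129284} - \frac{1075 i \sqrt{2413}}{1129284} \approx 1.0233 - 0.046761 i$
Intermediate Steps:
$X{\left(B \right)} = -468$
$C{\left(V \right)} = V^{2}$
$c{\left(Y \right)} = Y^{2} - Y$
$\frac{c{\left(\frac{1075}{\sqrt{-1310 - 1103}} \right)}}{X{\left(2699 \right)}} = \frac{\frac{1075}{\sqrt{-1310 - 1103}} \left(-1 + \frac{1075}{\sqrt{-1310 - 1103}}\right)}{-468} = \frac{1075}{\sqrt{-2413}} \left(-1 + \frac{1075}{\sqrt{-2413}}\right) \left(- \frac{1}{468}\right) = \frac{1075}{i \sqrt{2413}} \left(-1 + \frac{1075}{i \sqrt{2413}}\right) \left(- \frac{1}{468}\right) = 1075 \left(- \frac{i \sqrt{2413}}{2413}\right) \left(-1 + 1075 \left(- \frac{i \sqrt{2413}}{2413}\right)\right) \left(- \frac{1}{468}\right) = - \frac{1075 i \sqrt{2413}}{2413} \left(-1 - \frac{1075 i \sqrt{2413}}{2413}\right) \left(- \frac{1}{468}\right) = - \frac{1075 i \sqrt{2413} \left(-1 - \frac{1075 i \sqrt{2413}}{2413}\right)}{2413} \left(- \frac{1}{468}\right) = \frac{1075 i \sqrt{2413} \left(-1 - \frac{1075 i \sqrt{2413}}{2413}\right)}{1129284}$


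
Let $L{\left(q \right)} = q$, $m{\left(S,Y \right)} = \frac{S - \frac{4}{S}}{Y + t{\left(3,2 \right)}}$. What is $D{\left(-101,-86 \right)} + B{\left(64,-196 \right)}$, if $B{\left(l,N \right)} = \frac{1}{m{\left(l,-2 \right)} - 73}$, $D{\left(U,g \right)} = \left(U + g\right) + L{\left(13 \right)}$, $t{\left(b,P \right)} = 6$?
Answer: $- \frac{634990}{3649} \approx -174.02$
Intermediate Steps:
$m{\left(S,Y \right)} = \frac{S - \frac{4}{S}}{6 + Y}$ ($m{\left(S,Y \right)} = \frac{S - \frac{4}{S}}{Y + 6} = \frac{S - \frac{4}{S}}{6 + Y}$)
$D{\left(U,g \right)} = 13 + U + g$ ($D{\left(U,g \right)} = \left(U + g\right) + 13 = 13 + U + g$)
$B{\left(l,N \right)} = \frac{1}{-73 + \frac{-4 + l^{2}}{4 l}}$ ($B{\left(l,N \right)} = \frac{1}{\frac{-4 + l^{2}}{l \left(6 - 2\right)} - 73} = \frac{1}{\frac{-4 + l^{2}}{l 4} - 73} = \frac{1}{\frac{1}{l} \frac{1}{4} \left(-4 + l^{2}\right) - 73} = \frac{1}{\frac{-4 + l^{2}}{4 l} - 73} = \frac{1}{-73 + \frac{-4 + l^{2}}{4 l}}$)
$D{\left(-101,-86 \right)} + B{\left(64,-196 \right)} = \left(13 - 101 - 86\right) + 4 \cdot 64 \frac{1}{-4 + 64^{2} - 18688} = -174 + 4 \cdot 64 \frac{1}{-4 + 4096 - 18688} = -174 + 4 \cdot 64 \frac{1}{-14596} = -174 + 4 \cdot 64 \left(- \frac{1}{14596}\right) = -174 - \frac{64}{3649} = - \frac{634990}{3649}$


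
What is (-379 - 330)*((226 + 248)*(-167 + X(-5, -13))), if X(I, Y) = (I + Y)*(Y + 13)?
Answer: 56123022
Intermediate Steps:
X(I, Y) = (13 + Y)*(I + Y) (X(I, Y) = (I + Y)*(13 + Y) = (13 + Y)*(I + Y))
(-379 - 330)*((226 + 248)*(-167 + X(-5, -13))) = (-379 - 330)*((226 + 248)*(-167 + ((-13)**2 + 13*(-5) + 13*(-13) - 5*(-13)))) = -336066*(-167 + (169 - 65 - 169 + 65)) = -336066*(-167 + 0) = -336066*(-167) = -709*(-79158) = 56123022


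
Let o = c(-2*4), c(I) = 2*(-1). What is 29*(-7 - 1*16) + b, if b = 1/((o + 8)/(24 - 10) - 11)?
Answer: -49365/74 ≈ -667.09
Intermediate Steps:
c(I) = -2
o = -2
b = -7/74 (b = 1/((-2 + 8)/(24 - 10) - 11) = 1/(6/14 - 11) = 1/(6*(1/14) - 11) = 1/(3/7 - 11) = 1/(-74/7) = -7/74 ≈ -0.094595)
29*(-7 - 1*16) + b = 29*(-7 - 1*16) - 7/74 = 29*(-7 - 16) - 7/74 = 29*(-23) - 7/74 = -667 - 7/74 = -49365/74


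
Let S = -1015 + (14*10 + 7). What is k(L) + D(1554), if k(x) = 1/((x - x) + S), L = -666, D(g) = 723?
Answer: 627563/868 ≈ 723.00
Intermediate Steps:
S = -868 (S = -1015 + (140 + 7) = -1015 + 147 = -868)
k(x) = -1/868 (k(x) = 1/((x - x) - 868) = 1/(0 - 868) = 1/(-868) = -1/868)
k(L) + D(1554) = -1/868 + 723 = 627563/868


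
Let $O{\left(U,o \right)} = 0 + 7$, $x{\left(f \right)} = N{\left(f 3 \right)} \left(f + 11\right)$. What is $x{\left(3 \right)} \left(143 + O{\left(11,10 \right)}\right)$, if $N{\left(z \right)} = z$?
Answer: $18900$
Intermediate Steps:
$x{\left(f \right)} = 3 f \left(11 + f\right)$ ($x{\left(f \right)} = f 3 \left(f + 11\right) = 3 f \left(11 + f\right)$)
$O{\left(U,o \right)} = 7$
$x{\left(3 \right)} \left(143 + O{\left(11,10 \right)}\right) = 3 \cdot 3 \left(11 + 3\right) \left(143 + 7\right) = 3 \cdot 3 \cdot 14 \cdot 150 = 126 \cdot 150 = 18900$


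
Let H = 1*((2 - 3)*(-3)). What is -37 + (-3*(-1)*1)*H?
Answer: -28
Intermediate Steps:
H = 3 (H = 1*(-1*(-3)) = 1*3 = 3)
-37 + (-3*(-1)*1)*H = -37 + (-3*(-1)*1)*3 = -37 + (3*1)*3 = -37 + 3*3 = -37 + 9 = -28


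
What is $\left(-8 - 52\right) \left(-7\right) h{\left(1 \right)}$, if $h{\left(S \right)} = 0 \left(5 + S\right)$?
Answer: $0$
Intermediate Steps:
$h{\left(S \right)} = 0$
$\left(-8 - 52\right) \left(-7\right) h{\left(1 \right)} = \left(-8 - 52\right) \left(-7\right) 0 = \left(-60\right) \left(-7\right) 0 = 420 \cdot 0 = 0$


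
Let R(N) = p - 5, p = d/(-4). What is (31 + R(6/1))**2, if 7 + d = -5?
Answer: 841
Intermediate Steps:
d = -12 (d = -7 - 5 = -12)
p = 3 (p = -12/(-4) = -12*(-1/4) = 3)
R(N) = -2 (R(N) = 3 - 5 = -2)
(31 + R(6/1))**2 = (31 - 2)**2 = 29**2 = 841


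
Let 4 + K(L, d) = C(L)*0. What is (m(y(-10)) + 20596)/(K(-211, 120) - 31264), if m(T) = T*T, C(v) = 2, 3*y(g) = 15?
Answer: -20621/31268 ≈ -0.65949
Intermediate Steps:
y(g) = 5 (y(g) = (⅓)*15 = 5)
m(T) = T²
K(L, d) = -4 (K(L, d) = -4 + 2*0 = -4 + 0 = -4)
(m(y(-10)) + 20596)/(K(-211, 120) - 31264) = (5² + 20596)/(-4 - 31264) = (25 + 20596)/(-31268) = 20621*(-1/31268) = -20621/31268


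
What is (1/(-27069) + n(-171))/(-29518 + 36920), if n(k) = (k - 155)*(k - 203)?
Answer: 3300360755/200364738 ≈ 16.472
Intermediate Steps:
n(k) = (-203 + k)*(-155 + k) (n(k) = (-155 + k)*(-203 + k) = (-203 + k)*(-155 + k))
(1/(-27069) + n(-171))/(-29518 + 36920) = (1/(-27069) + (31465 + (-171)**2 - 358*(-171)))/(-29518 + 36920) = (-1/27069 + (31465 + 29241 + 61218))/7402 = (-1/27069 + 121924)*(1/7402) = (3300360755/27069)*(1/7402) = 3300360755/200364738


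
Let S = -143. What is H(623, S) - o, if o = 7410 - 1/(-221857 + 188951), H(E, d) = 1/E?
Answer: -151908213297/20500438 ≈ -7410.0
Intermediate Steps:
o = 243833461/32906 (o = 7410 - 1/(-32906) = 7410 - 1*(-1/32906) = 7410 + 1/32906 = 243833461/32906 ≈ 7410.0)
H(623, S) - o = 1/623 - 1*243833461/32906 = 1/623 - 243833461/32906 = -151908213297/20500438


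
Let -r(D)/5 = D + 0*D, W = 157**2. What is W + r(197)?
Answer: 23664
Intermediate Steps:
W = 24649
r(D) = -5*D (r(D) = -5*(D + 0*D) = -5*(D + 0) = -5*D)
W + r(197) = 24649 - 5*197 = 24649 - 985 = 23664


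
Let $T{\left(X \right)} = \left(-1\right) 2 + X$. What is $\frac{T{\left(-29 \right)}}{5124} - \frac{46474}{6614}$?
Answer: $- \frac{119168905}{16945068} \approx -7.0327$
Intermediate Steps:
$T{\left(X \right)} = -2 + X$
$\frac{T{\left(-29 \right)}}{5124} - \frac{46474}{6614} = \frac{-2 - 29}{5124} - \frac{46474}{6614} = \left(-31\right) \frac{1}{5124} - \frac{23237}{3307} = - \frac{31}{5124} - \frac{23237}{3307} = - \frac{119168905}{16945068}$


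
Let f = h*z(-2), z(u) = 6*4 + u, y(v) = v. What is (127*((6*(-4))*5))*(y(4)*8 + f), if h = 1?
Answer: -822960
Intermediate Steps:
z(u) = 24 + u
f = 22 (f = 1*(24 - 2) = 1*22 = 22)
(127*((6*(-4))*5))*(y(4)*8 + f) = (127*((6*(-4))*5))*(4*8 + 22) = (127*(-24*5))*(32 + 22) = (127*(-120))*54 = -15240*54 = -822960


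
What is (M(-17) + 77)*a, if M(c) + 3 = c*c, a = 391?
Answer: 141933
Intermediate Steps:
M(c) = -3 + c² (M(c) = -3 + c*c = -3 + c²)
(M(-17) + 77)*a = ((-3 + (-17)²) + 77)*391 = ((-3 + 289) + 77)*391 = (286 + 77)*391 = 363*391 = 141933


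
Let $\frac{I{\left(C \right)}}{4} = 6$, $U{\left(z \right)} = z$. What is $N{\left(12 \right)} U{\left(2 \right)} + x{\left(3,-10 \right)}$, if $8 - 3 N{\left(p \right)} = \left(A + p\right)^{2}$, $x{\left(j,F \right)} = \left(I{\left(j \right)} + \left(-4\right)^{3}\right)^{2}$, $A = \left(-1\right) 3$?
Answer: $\frac{4654}{3} \approx 1551.3$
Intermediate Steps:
$I{\left(C \right)} = 24$ ($I{\left(C \right)} = 4 \cdot 6 = 24$)
$A = -3$
$x{\left(j,F \right)} = 1600$ ($x{\left(j,F \right)} = \left(24 + \left(-4\right)^{3}\right)^{2} = \left(24 - 64\right)^{2} = \left(-40\right)^{2} = 1600$)
$N{\left(p \right)} = \frac{8}{3} - \frac{\left(-3 + p\right)^{2}}{3}$
$N{\left(12 \right)} U{\left(2 \right)} + x{\left(3,-10 \right)} = \left(\frac{8}{3} - \frac{\left(-3 + 12\right)^{2}}{3}\right) 2 + 1600 = \left(\frac{8}{3} - \frac{9^{2}}{3}\right) 2 + 1600 = \left(\frac{8}{3} - 27\right) 2 + 1600 = \left(- \frac{73}{3}\right) 2 + 1600 = - \frac{146}{3} + 1600 = \frac{4654}{3}$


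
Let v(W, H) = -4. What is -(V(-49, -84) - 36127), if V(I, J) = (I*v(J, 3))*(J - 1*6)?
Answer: 53767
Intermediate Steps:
V(I, J) = -4*I*(-6 + J) (V(I, J) = (I*(-4))*(J - 1*6) = (-4*I)*(J - 6) = (-4*I)*(-6 + J) = -4*I*(-6 + J))
-(V(-49, -84) - 36127) = -(4*(-49)*(6 - 1*(-84)) - 36127) = -(4*(-49)*(6 + 84) - 36127) = -(4*(-49)*90 - 36127) = -(-17640 - 36127) = -1*(-53767) = 53767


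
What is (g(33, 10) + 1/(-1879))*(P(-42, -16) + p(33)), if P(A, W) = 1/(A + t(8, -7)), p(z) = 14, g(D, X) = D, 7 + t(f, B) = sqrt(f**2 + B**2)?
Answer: 991568949/2149576 - 31003*sqrt(113)/2149576 ≈ 461.13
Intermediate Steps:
t(f, B) = -7 + sqrt(B**2 + f**2) (t(f, B) = -7 + sqrt(f**2 + B**2) = -7 + sqrt(B**2 + f**2))
P(A, W) = 1/(-7 + A + sqrt(113)) (P(A, W) = 1/(A + (-7 + sqrt((-7)**2 + 8**2))) = 1/(A + (-7 + sqrt(49 + 64))) = 1/(A + (-7 + sqrt(113))) = 1/(-7 + A + sqrt(113)))
(g(33, 10) + 1/(-1879))*(P(-42, -16) + p(33)) = (33 + 1/(-1879))*(1/(-7 - 42 + sqrt(113)) + 14) = (33 - 1/1879)*(1/(-49 + sqrt(113)) + 14) = 62006*(14 + 1/(-49 + sqrt(113)))/1879 = 868084/1879 + 62006/(1879*(-49 + sqrt(113)))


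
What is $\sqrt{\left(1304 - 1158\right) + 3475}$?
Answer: $\sqrt{3621} \approx 60.175$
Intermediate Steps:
$\sqrt{\left(1304 - 1158\right) + 3475} = \sqrt{146 + 3475} = \sqrt{3621}$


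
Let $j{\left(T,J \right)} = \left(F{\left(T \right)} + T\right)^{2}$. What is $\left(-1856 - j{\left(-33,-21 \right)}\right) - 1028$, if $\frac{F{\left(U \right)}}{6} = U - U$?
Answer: $-3973$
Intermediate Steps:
$F{\left(U \right)} = 0$ ($F{\left(U \right)} = 6 \left(U - U\right) = 6 \cdot 0 = 0$)
$j{\left(T,J \right)} = T^{2}$ ($j{\left(T,J \right)} = \left(0 + T\right)^{2} = T^{2}$)
$\left(-1856 - j{\left(-33,-21 \right)}\right) - 1028 = \left(-1856 - \left(-33\right)^{2}\right) - 1028 = \left(-1856 - 1089\right) - 1028 = -2945 - 1028 = -3973$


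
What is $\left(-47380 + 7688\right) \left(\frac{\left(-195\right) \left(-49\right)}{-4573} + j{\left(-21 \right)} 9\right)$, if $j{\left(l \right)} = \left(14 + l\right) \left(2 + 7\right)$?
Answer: $\frac{103296286632}{4573} \approx 2.2588 \cdot 10^{7}$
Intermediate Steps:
$j{\left(l \right)} = 126 + 9 l$ ($j{\left(l \right)} = \left(14 + l\right) 9 = 126 + 9 l$)
$\left(-47380 + 7688\right) \left(\frac{\left(-195\right) \left(-49\right)}{-4573} + j{\left(-21 \right)} 9\right) = \left(-47380 + 7688\right) \left(\frac{\left(-195\right) \left(-49\right)}{-4573} + \left(126 + 9 \left(-21\right)\right) 9\right) = - 39692 \left(9555 \left(- \frac{1}{4573}\right) + \left(126 - 189\right) 9\right) = - 39692 \left(- \frac{9555}{4573} - 567\right) = \left(-39692\right) \left(- \frac{2602446}{4573}\right) = \frac{103296286632}{4573}$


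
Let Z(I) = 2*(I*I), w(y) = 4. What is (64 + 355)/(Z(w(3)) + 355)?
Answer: 419/387 ≈ 1.0827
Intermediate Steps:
Z(I) = 2*I²
(64 + 355)/(Z(w(3)) + 355) = (64 + 355)/(2*4² + 355) = 419/(2*16 + 355) = 419/(32 + 355) = 419/387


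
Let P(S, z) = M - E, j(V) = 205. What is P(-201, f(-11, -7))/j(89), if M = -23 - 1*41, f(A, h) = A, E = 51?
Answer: -23/41 ≈ -0.56098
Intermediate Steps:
M = -64 (M = -23 - 41 = -64)
P(S, z) = -115 (P(S, z) = -64 - 1*51 = -64 - 51 = -115)
P(-201, f(-11, -7))/j(89) = -115/205 = -115*1/205 = -23/41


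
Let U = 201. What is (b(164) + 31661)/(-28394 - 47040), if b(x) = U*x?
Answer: -64625/75434 ≈ -0.85671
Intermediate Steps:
b(x) = 201*x
(b(164) + 31661)/(-28394 - 47040) = (201*164 + 31661)/(-28394 - 47040) = (32964 + 31661)/(-75434) = 64625*(-1/75434) = -64625/75434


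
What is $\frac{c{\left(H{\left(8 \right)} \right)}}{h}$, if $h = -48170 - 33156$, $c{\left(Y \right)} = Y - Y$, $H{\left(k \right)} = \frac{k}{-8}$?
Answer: $0$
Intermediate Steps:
$H{\left(k \right)} = - \frac{k}{8}$ ($H{\left(k \right)} = k \left(- \frac{1}{8}\right) = - \frac{k}{8}$)
$c{\left(Y \right)} = 0$
$h = -81326$ ($h = -48170 - 33156 = -81326$)
$\frac{c{\left(H{\left(8 \right)} \right)}}{h} = \frac{0}{-81326} = 0 \left(- \frac{1}{81326}\right) = 0$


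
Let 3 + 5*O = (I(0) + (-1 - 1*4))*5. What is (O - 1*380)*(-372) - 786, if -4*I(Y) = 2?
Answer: 714216/5 ≈ 1.4284e+5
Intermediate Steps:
I(Y) = -½ (I(Y) = -¼*2 = -½)
O = -61/10 (O = -⅗ + ((-½ + (-1 - 1*4))*5)/5 = -⅗ + ((-½ + (-1 - 4))*5)/5 = -⅗ + ((-½ - 5)*5)/5 = -⅗ + (-11/2*5)/5 = -⅗ + (⅕)*(-55/2) = -⅗ - 11/2 = -61/10 ≈ -6.1000)
(O - 1*380)*(-372) - 786 = (-61/10 - 1*380)*(-372) - 786 = (-61/10 - 380)*(-372) - 786 = -3861/10*(-372) - 786 = 718146/5 - 786 = 714216/5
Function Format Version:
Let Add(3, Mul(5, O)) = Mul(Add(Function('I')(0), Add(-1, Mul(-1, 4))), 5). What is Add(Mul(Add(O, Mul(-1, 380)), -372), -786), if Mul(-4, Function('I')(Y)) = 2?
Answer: Rational(714216, 5) ≈ 1.4284e+5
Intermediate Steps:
Function('I')(Y) = Rational(-1, 2) (Function('I')(Y) = Mul(Rational(-1, 4), 2) = Rational(-1, 2))
O = Rational(-61, 10) (O = Add(Rational(-3, 5), Mul(Rational(1, 5), Mul(Add(Rational(-1, 2), Add(-1, Mul(-1, 4))), 5))) = Add(Rational(-3, 5), Mul(Rational(1, 5), Mul(Add(Rational(-1, 2), Add(-1, -4)), 5))) = Add(Rational(-3, 5), Mul(Rational(1, 5), Mul(Add(Rational(-1, 2), -5), 5))) = Add(Rational(-3, 5), Mul(Rational(1, 5), Mul(Rational(-11, 2), 5))) = Add(Rational(-3, 5), Mul(Rational(1, 5), Rational(-55, 2))) = Add(Rational(-3, 5), Rational(-11, 2)) = Rational(-61, 10) ≈ -6.1000)
Add(Mul(Add(O, Mul(-1, 380)), -372), -786) = Add(Mul(Add(Rational(-61, 10), Mul(-1, 380)), -372), -786) = Add(Mul(Add(Rational(-61, 10), -380), -372), -786) = Add(Mul(Rational(-3861, 10), -372), -786) = Add(Rational(718146, 5), -786) = Rational(714216, 5)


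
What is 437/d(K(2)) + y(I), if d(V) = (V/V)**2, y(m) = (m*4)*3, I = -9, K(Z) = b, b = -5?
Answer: 329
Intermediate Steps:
K(Z) = -5
y(m) = 12*m (y(m) = (4*m)*3 = 12*m)
d(V) = 1 (d(V) = 1**2 = 1)
437/d(K(2)) + y(I) = 437/1 + 12*(-9) = 437*1 - 108 = 437 - 108 = 329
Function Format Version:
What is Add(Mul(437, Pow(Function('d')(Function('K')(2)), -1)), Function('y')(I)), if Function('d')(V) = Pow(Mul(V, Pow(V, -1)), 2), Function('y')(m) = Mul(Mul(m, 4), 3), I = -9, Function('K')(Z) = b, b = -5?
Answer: 329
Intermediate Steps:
Function('K')(Z) = -5
Function('y')(m) = Mul(12, m) (Function('y')(m) = Mul(Mul(4, m), 3) = Mul(12, m))
Function('d')(V) = 1 (Function('d')(V) = Pow(1, 2) = 1)
Add(Mul(437, Pow(Function('d')(Function('K')(2)), -1)), Function('y')(I)) = Add(Mul(437, Pow(1, -1)), Mul(12, -9)) = Add(Mul(437, 1), -108) = Add(437, -108) = 329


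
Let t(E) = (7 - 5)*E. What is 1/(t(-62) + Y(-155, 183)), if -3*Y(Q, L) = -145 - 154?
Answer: -3/73 ≈ -0.041096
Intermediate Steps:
Y(Q, L) = 299/3 (Y(Q, L) = -(-145 - 154)/3 = -1/3*(-299) = 299/3)
t(E) = 2*E
1/(t(-62) + Y(-155, 183)) = 1/(2*(-62) + 299/3) = 1/(-124 + 299/3) = 1/(-73/3) = -3/73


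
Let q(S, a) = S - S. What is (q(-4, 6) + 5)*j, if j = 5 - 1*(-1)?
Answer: 30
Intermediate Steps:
q(S, a) = 0
j = 6 (j = 5 + 1 = 6)
(q(-4, 6) + 5)*j = (0 + 5)*6 = 5*6 = 30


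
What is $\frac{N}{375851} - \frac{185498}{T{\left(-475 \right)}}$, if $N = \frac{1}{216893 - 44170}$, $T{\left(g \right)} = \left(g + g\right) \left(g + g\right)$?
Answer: $- \frac{6021089994757227}{29294298163191250} \approx -0.20554$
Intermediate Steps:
$T{\left(g \right)} = 4 g^{2}$ ($T{\left(g \right)} = 2 g 2 g = 4 g^{2}$)
$N = \frac{1}{172723} \approx 5.7896 \cdot 10^{-6}$
$\frac{N}{375851} - \frac{185498}{T{\left(-475 \right)}} = \frac{1}{172723 \cdot 375851} - \frac{185498}{4 \left(-475\right)^{2}} = \frac{1}{172723} \cdot \frac{1}{375851} - \frac{185498}{4 \cdot 225625} = \frac{1}{64918112273} - \frac{185498}{902500} = \frac{1}{64918112273} - \frac{92749}{451250} = - \frac{6021089994757227}{29294298163191250}$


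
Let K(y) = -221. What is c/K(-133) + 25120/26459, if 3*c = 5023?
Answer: -116248997/17542317 ≈ -6.6268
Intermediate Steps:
c = 5023/3 (c = (⅓)*5023 = 5023/3 ≈ 1674.3)
c/K(-133) + 25120/26459 = (5023/3)/(-221) + 25120/26459 = (5023/3)*(-1/221) + 25120*(1/26459) = -5023/663 + 25120/26459 = -116248997/17542317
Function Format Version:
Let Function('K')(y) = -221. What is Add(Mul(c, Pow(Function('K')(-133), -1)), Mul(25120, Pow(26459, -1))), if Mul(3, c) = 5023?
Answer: Rational(-116248997, 17542317) ≈ -6.6268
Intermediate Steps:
c = Rational(5023, 3) (c = Mul(Rational(1, 3), 5023) = Rational(5023, 3) ≈ 1674.3)
Add(Mul(c, Pow(Function('K')(-133), -1)), Mul(25120, Pow(26459, -1))) = Add(Mul(Rational(5023, 3), Pow(-221, -1)), Mul(25120, Pow(26459, -1))) = Add(Mul(Rational(5023, 3), Rational(-1, 221)), Mul(25120, Rational(1, 26459))) = Add(Rational(-5023, 663), Rational(25120, 26459)) = Rational(-116248997, 17542317)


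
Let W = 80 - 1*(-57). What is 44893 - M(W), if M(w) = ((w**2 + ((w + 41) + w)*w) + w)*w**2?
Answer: -1164778016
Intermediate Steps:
W = 137 (W = 80 + 57 = 137)
M(w) = w**2*(w + w**2 + w*(41 + 2*w)) (M(w) = ((w**2 + ((41 + w) + w)*w) + w)*w**2 = ((w**2 + (41 + 2*w)*w) + w)*w**2 = ((w**2 + w*(41 + 2*w)) + w)*w**2 = (w + w**2 + w*(41 + 2*w))*w**2 = w**2*(w + w**2 + w*(41 + 2*w)))
44893 - M(W) = 44893 - 3*137**3*(14 + 137) = 44893 - 3*2571353*151 = 44893 - 1*1164822909 = 44893 - 1164822909 = -1164778016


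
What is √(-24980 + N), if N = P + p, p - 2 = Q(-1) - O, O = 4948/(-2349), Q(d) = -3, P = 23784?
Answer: I*√81397345/261 ≈ 34.567*I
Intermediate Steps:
O = -4948/2349 (O = 4948*(-1/2349) = -4948/2349 ≈ -2.1064)
p = 2599/2349 (p = 2 + (-3 - 1*(-4948/2349)) = 2 + (-3 + 4948/2349) = 2 - 2099/2349 = 2599/2349 ≈ 1.1064)
N = 55871215/2349 (N = 23784 + 2599/2349 = 55871215/2349 ≈ 23785.)
√(-24980 + N) = √(-24980 + 55871215/2349) = √(-2806805/2349) = I*√81397345/261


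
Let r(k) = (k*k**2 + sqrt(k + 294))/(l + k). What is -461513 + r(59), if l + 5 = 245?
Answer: -137787008/299 + sqrt(353)/299 ≈ -4.6083e+5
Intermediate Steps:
l = 240 (l = -5 + 245 = 240)
r(k) = (k**3 + sqrt(294 + k))/(240 + k) (r(k) = (k*k**2 + sqrt(k + 294))/(240 + k) = (k**3 + sqrt(294 + k))/(240 + k))
-461513 + r(59) = -461513 + (59**3 + sqrt(294 + 59))/(240 + 59) = -461513 + (205379 + sqrt(353))/299 = -461513 + (205379/299 + sqrt(353)/299) = -137787008/299 + sqrt(353)/299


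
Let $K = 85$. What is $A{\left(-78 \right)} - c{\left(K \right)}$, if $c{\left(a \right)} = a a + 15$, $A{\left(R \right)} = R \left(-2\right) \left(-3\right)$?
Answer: $-7708$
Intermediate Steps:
$A{\left(R \right)} = 6 R$ ($A{\left(R \right)} = - 2 R \left(-3\right) = 6 R$)
$c{\left(a \right)} = 15 + a^{2}$ ($c{\left(a \right)} = a^{2} + 15 = 15 + a^{2}$)
$A{\left(-78 \right)} - c{\left(K \right)} = 6 \left(-78\right) - \left(15 + 85^{2}\right) = -468 - \left(15 + 7225\right) = -468 - 7240 = -7708$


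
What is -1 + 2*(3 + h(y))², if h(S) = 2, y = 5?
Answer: 49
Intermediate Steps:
-1 + 2*(3 + h(y))² = -1 + 2*(3 + 2)² = -1 + 2*5² = -1 + 2*25 = -1 + 50 = 49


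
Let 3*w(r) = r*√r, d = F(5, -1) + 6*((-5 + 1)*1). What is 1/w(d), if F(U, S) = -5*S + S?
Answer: 3*I*√5/200 ≈ 0.033541*I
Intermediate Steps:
F(U, S) = -4*S
d = -20 (d = -4*(-1) + 6*((-5 + 1)*1) = 4 + 6*(-4*1) = 4 + 6*(-4) = 4 - 24 = -20)
w(r) = r^(3/2)/3 (w(r) = (r*√r)/3 = r^(3/2)/3)
1/w(d) = 1/((-20)^(3/2)/3) = 1/((-40*I*√5)/3) = 1/(-40*I*√5/3) = 3*I*√5/200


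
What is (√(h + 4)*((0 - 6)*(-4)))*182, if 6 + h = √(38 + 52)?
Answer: 4368*√(-2 + 3*√10) ≈ 11952.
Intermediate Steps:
h = -6 + 3*√10 (h = -6 + √(38 + 52) = -6 + √90 = -6 + 3*√10 ≈ 3.4868)
(√(h + 4)*((0 - 6)*(-4)))*182 = (√((-6 + 3*√10) + 4)*((0 - 6)*(-4)))*182 = (√(-2 + 3*√10)*(-6*(-4)))*182 = (√(-2 + 3*√10)*24)*182 = (24*√(-2 + 3*√10))*182 = 4368*√(-2 + 3*√10)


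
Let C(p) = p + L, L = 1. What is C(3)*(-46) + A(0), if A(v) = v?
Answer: -184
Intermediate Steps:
C(p) = 1 + p (C(p) = p + 1 = 1 + p)
C(3)*(-46) + A(0) = (1 + 3)*(-46) + 0 = 4*(-46) + 0 = -184 + 0 = -184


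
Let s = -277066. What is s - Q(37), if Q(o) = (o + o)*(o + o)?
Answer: -282542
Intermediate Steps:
Q(o) = 4*o² (Q(o) = (2*o)*(2*o) = 4*o²)
s - Q(37) = -277066 - 4*37² = -277066 - 4*1369 = -277066 - 1*5476 = -277066 - 5476 = -282542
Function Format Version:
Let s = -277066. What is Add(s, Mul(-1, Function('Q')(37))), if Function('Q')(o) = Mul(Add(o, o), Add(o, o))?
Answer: -282542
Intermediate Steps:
Function('Q')(o) = Mul(4, Pow(o, 2)) (Function('Q')(o) = Mul(Mul(2, o), Mul(2, o)) = Mul(4, Pow(o, 2)))
Add(s, Mul(-1, Function('Q')(37))) = Add(-277066, Mul(-1, Mul(4, Pow(37, 2)))) = Add(-277066, Mul(-1, Mul(4, 1369))) = Add(-277066, Mul(-1, 5476)) = Add(-277066, -5476) = -282542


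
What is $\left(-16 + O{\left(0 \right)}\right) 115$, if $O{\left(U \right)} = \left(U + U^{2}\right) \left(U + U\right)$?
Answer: $-1840$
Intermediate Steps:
$O{\left(U \right)} = 2 U \left(U + U^{2}\right)$ ($O{\left(U \right)} = \left(U + U^{2}\right) 2 U = 2 U \left(U + U^{2}\right)$)
$\left(-16 + O{\left(0 \right)}\right) 115 = \left(-16 + 2 \cdot 0^{2} \left(1 + 0\right)\right) 115 = \left(-16 + 2 \cdot 0 \cdot 1\right) 115 = \left(-16 + 0\right) 115 = \left(-16\right) 115 = -1840$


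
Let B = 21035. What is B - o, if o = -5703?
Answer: 26738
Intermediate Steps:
B - o = 21035 - 1*(-5703) = 21035 + 5703 = 26738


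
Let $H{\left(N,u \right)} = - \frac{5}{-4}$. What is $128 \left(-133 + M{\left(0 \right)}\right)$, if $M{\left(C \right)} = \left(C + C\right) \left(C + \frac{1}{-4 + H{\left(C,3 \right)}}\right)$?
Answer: $-17024$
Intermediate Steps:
$H{\left(N,u \right)} = \frac{5}{4}$ ($H{\left(N,u \right)} = \left(-5\right) \left(- \frac{1}{4}\right) = \frac{5}{4}$)
$M{\left(C \right)} = 2 C \left(- \frac{4}{11} + C\right)$ ($M{\left(C \right)} = \left(C + C\right) \left(C + \frac{1}{-4 + \frac{5}{4}}\right) = 2 C \left(C + \frac{1}{- \frac{11}{4}}\right) = 2 C \left(C - \frac{4}{11}\right) = 2 C \left(- \frac{4}{11} + C\right)$)
$128 \left(-133 + M{\left(0 \right)}\right) = 128 \left(-133 + \frac{2}{11} \cdot 0 \left(-4 + 11 \cdot 0\right)\right) = 128 \left(-133 + \frac{2}{11} \cdot 0 \left(-4 + 0\right)\right) = 128 \left(-133 + \frac{2}{11} \cdot 0 \left(-4\right)\right) = 128 \left(-133 + 0\right) = 128 \left(-133\right) = -17024$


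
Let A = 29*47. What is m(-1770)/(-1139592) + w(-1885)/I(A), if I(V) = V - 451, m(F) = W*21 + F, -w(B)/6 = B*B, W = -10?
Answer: -168717770135/7217416 ≈ -23376.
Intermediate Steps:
w(B) = -6*B**2 (w(B) = -6*B*B = -6*B**2)
m(F) = -210 + F (m(F) = -10*21 + F = -210 + F)
A = 1363
I(V) = -451 + V
m(-1770)/(-1139592) + w(-1885)/I(A) = (-210 - 1770)/(-1139592) + (-6*(-1885)**2)/(-451 + 1363) = -1980*(-1/1139592) - 6*3553225/912 = 165/94966 - 21319350*1/912 = 165/94966 - 3553225/152 = -168717770135/7217416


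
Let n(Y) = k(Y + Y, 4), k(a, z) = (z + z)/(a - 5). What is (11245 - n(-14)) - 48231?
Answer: -1220530/33 ≈ -36986.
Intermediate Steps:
k(a, z) = 2*z/(-5 + a) (k(a, z) = (2*z)/(-5 + a) = 2*z/(-5 + a))
n(Y) = 8/(-5 + 2*Y) (n(Y) = 2*4/(-5 + (Y + Y)) = 2*4/(-5 + 2*Y) = 8/(-5 + 2*Y))
(11245 - n(-14)) - 48231 = (11245 - 8/(-5 + 2*(-14))) - 48231 = (11245 - 8/(-5 - 28)) - 48231 = (11245 - 8/(-33)) - 48231 = (11245 - 8*(-1)/33) - 48231 = (11245 - 1*(-8/33)) - 48231 = (11245 + 8/33) - 48231 = 371093/33 - 48231 = -1220530/33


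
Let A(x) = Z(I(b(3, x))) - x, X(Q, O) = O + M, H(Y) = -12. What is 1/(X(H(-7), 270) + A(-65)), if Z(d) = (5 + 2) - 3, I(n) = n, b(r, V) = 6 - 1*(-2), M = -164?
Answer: 1/175 ≈ 0.0057143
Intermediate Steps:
b(r, V) = 8 (b(r, V) = 6 + 2 = 8)
Z(d) = 4 (Z(d) = 7 - 3 = 4)
X(Q, O) = -164 + O (X(Q, O) = O - 164 = -164 + O)
A(x) = 4 - x
1/(X(H(-7), 270) + A(-65)) = 1/((-164 + 270) + (4 - 1*(-65))) = 1/(106 + (4 + 65)) = 1/(106 + 69) = 1/175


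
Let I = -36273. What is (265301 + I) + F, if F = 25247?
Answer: 254275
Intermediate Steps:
(265301 + I) + F = (265301 - 36273) + 25247 = 229028 + 25247 = 254275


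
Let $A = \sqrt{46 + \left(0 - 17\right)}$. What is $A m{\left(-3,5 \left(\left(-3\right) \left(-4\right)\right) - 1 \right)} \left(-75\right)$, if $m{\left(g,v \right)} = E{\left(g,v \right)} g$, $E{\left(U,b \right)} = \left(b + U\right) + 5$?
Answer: $13725 \sqrt{29} \approx 73911.0$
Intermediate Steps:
$E{\left(U,b \right)} = 5 + U + b$ ($E{\left(U,b \right)} = \left(U + b\right) + 5 = 5 + U + b$)
$A = \sqrt{29}$ ($A = \sqrt{46 - 17} = \sqrt{29} \approx 5.3852$)
$m{\left(g,v \right)} = g \left(5 + g + v\right)$ ($m{\left(g,v \right)} = \left(5 + g + v\right) g = g \left(5 + g + v\right)$)
$A m{\left(-3,5 \left(\left(-3\right) \left(-4\right)\right) - 1 \right)} \left(-75\right) = \sqrt{29} \left(- 3 \left(5 - 3 - \left(1 - 5 \left(\left(-3\right) \left(-4\right)\right)\right)\right)\right) \left(-75\right) = \sqrt{29} \left(- 3 \left(5 - 3 + \left(5 \cdot 12 - 1\right)\right)\right) \left(-75\right) = \sqrt{29} \left(- 3 \left(5 - 3 + \left(60 - 1\right)\right)\right) \left(-75\right) = \sqrt{29} \left(- 3 \left(5 - 3 + 59\right)\right) \left(-75\right) = \sqrt{29} \left(\left(-3\right) 61\right) \left(-75\right) = \sqrt{29} \left(-183\right) \left(-75\right) = - 183 \sqrt{29} \left(-75\right) = 13725 \sqrt{29}$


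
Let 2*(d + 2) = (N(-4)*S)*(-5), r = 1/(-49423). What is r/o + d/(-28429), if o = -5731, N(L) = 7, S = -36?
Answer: -177876709335/8052321302377 ≈ -0.022090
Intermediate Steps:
r = -1/49423 ≈ -2.0234e-5
d = 628 (d = -2 + ((7*(-36))*(-5))/2 = -2 + (-252*(-5))/2 = -2 + (½)*1260 = -2 + 630 = 628)
r/o + d/(-28429) = -1/49423/(-5731) + 628/(-28429) = -1/49423*(-1/5731) + 628*(-1/28429) = 1/283243213 - 628/28429 = -177876709335/8052321302377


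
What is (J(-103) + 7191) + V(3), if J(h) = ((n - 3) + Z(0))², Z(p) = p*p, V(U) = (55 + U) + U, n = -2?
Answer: 7277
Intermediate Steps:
V(U) = 55 + 2*U
Z(p) = p²
J(h) = 25 (J(h) = ((-2 - 3) + 0²)² = (-5 + 0)² = (-5)² = 25)
(J(-103) + 7191) + V(3) = (25 + 7191) + (55 + 2*3) = 7216 + (55 + 6) = 7216 + 61 = 7277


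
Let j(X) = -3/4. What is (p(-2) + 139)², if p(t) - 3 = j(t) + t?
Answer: 310249/16 ≈ 19391.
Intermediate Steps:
j(X) = -¾ (j(X) = -3*¼ = -¾)
p(t) = 9/4 + t (p(t) = 3 + (-¾ + t) = 9/4 + t)
(p(-2) + 139)² = ((9/4 - 2) + 139)² = (¼ + 139)² = (557/4)² = 310249/16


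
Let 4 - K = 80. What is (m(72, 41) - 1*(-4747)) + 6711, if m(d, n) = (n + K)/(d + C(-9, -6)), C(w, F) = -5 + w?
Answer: 664529/58 ≈ 11457.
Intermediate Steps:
K = -76 (K = 4 - 1*80 = 4 - 80 = -76)
m(d, n) = (-76 + n)/(-14 + d) (m(d, n) = (n - 76)/(d + (-5 - 9)) = (-76 + n)/(d - 14) = (-76 + n)/(-14 + d))
(m(72, 41) - 1*(-4747)) + 6711 = ((-76 + 41)/(-14 + 72) - 1*(-4747)) + 6711 = (-35/58 + 4747) + 6711 = 275291/58 + 6711 = 664529/58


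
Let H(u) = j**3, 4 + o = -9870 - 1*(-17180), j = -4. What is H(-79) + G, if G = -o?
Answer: -7370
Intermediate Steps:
o = 7306 (o = -4 + (-9870 - 1*(-17180)) = -4 + (-9870 + 17180) = -4 + 7310 = 7306)
H(u) = -64 (H(u) = (-4)**3 = -64)
G = -7306 (G = -1*7306 = -7306)
H(-79) + G = -64 - 7306 = -7370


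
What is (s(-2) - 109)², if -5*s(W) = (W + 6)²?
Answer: 314721/25 ≈ 12589.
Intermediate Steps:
s(W) = -(6 + W)²/5 (s(W) = -(W + 6)²/5 = -(6 + W)²/5)
(s(-2) - 109)² = (-(6 - 2)²/5 - 109)² = (-⅕*4² - 109)² = (-⅕*16 - 109)² = (-16/5 - 109)² = (-561/5)² = 314721/25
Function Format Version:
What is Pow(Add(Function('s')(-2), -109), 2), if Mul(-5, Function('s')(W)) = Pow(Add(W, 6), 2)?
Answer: Rational(314721, 25) ≈ 12589.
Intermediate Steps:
Function('s')(W) = Mul(Rational(-1, 5), Pow(Add(6, W), 2)) (Function('s')(W) = Mul(Rational(-1, 5), Pow(Add(W, 6), 2)) = Mul(Rational(-1, 5), Pow(Add(6, W), 2)))
Pow(Add(Function('s')(-2), -109), 2) = Pow(Add(Mul(Rational(-1, 5), Pow(Add(6, -2), 2)), -109), 2) = Pow(Add(Mul(Rational(-1, 5), Pow(4, 2)), -109), 2) = Pow(Add(Mul(Rational(-1, 5), 16), -109), 2) = Pow(Add(Rational(-16, 5), -109), 2) = Pow(Rational(-561, 5), 2) = Rational(314721, 25)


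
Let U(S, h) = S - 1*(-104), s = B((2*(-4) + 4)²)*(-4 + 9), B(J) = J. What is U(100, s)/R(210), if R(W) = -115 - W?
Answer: -204/325 ≈ -0.62769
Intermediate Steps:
s = 80 (s = (2*(-4) + 4)²*(-4 + 9) = (-8 + 4)²*5 = (-4)²*5 = 16*5 = 80)
U(S, h) = 104 + S (U(S, h) = S + 104 = 104 + S)
U(100, s)/R(210) = (104 + 100)/(-115 - 1*210) = 204/(-115 - 210) = 204/(-325) = 204*(-1/325) = -204/325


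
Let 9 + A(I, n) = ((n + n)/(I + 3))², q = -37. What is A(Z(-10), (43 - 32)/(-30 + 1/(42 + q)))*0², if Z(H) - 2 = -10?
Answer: 0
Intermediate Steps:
Z(H) = -8 (Z(H) = 2 - 10 = -8)
A(I, n) = -9 + 4*n²/(3 + I)² (A(I, n) = -9 + ((n + n)/(I + 3))² = -9 + ((2*n)/(3 + I))² = -9 + (2*n/(3 + I))² = -9 + 4*n²/(3 + I)²)
A(Z(-10), (43 - 32)/(-30 + 1/(42 + q)))*0² = (-9 + 4*((43 - 32)/(-30 + 1/(42 - 37)))²/(3 - 8)²)*0² = (-9 + 4*(11/(-30 + 1/5))²/(-5)²)*0 = (-9 + 4*(11/(-30 + ⅕))²*(1/25))*0 = (-9 + 4*(11/(-149/5))²*(1/25))*0 = (-9 + 4*(11*(-5/149))²*(1/25))*0 = (-9 + 4*(-55/149)²*(1/25))*0 = (-9 + 4*(3025/22201)*(1/25))*0 = (-9 + 484/22201)*0 = -199325/22201*0 = 0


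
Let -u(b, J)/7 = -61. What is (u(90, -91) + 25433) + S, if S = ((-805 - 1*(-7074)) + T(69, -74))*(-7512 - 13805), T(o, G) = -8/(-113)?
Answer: -15098147205/113 ≈ -1.3361e+8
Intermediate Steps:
u(b, J) = 427 (u(b, J) = -7*(-61) = 427)
T(o, G) = 8/113 (T(o, G) = -8*(-1/113) = 8/113)
S = -15101069385/113 (S = ((-805 - 1*(-7074)) + 8/113)*(-7512 - 13805) = ((-805 + 7074) + 8/113)*(-21317) = (6269 + 8/113)*(-21317) = (708405/113)*(-21317) = -15101069385/113 ≈ -1.3364e+8)
(u(90, -91) + 25433) + S = (427 + 25433) - 15101069385/113 = 25860 - 15101069385/113 = -15098147205/113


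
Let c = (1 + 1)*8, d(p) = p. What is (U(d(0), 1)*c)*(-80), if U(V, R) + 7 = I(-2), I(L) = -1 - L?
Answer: 7680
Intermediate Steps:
c = 16 (c = 2*8 = 16)
U(V, R) = -6 (U(V, R) = -7 + (-1 - 1*(-2)) = -7 + (-1 + 2) = -7 + 1 = -6)
(U(d(0), 1)*c)*(-80) = -6*16*(-80) = -96*(-80) = 7680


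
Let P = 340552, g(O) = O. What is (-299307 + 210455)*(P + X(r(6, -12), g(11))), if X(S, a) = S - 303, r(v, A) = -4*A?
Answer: -30236069044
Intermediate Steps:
X(S, a) = -303 + S
(-299307 + 210455)*(P + X(r(6, -12), g(11))) = (-299307 + 210455)*(340552 + (-303 - 4*(-12))) = -88852*(340552 + (-303 + 48)) = -88852*(340552 - 255) = -88852*340297 = -30236069044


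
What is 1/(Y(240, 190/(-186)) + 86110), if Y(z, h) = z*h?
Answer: 31/2661810 ≈ 1.1646e-5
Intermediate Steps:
Y(z, h) = h*z
1/(Y(240, 190/(-186)) + 86110) = 1/((190/(-186))*240 + 86110) = 1/((190*(-1/186))*240 + 86110) = 1/(-95/93*240 + 86110) = 1/(-7600/31 + 86110) = 1/(2661810/31) = 31/2661810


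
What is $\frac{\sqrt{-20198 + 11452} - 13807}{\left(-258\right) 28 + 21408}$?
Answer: $- \frac{13807}{14184} + \frac{i \sqrt{8746}}{14184} \approx -0.97342 + 0.0065933 i$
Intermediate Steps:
$\frac{\sqrt{-20198 + 11452} - 13807}{\left(-258\right) 28 + 21408} = \frac{\sqrt{-8746} - 13807}{-7224 + 21408} = \frac{i \sqrt{8746} - 13807}{14184} = \left(-13807 + i \sqrt{8746}\right) \frac{1}{14184} = - \frac{13807}{14184} + \frac{i \sqrt{8746}}{14184}$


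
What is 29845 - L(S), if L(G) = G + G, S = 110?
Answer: 29625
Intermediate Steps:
L(G) = 2*G
29845 - L(S) = 29845 - 2*110 = 29845 - 1*220 = 29845 - 220 = 29625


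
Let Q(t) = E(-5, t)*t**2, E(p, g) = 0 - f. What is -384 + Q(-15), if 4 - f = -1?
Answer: -1509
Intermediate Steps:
f = 5 (f = 4 - 1*(-1) = 4 + 1 = 5)
E(p, g) = -5 (E(p, g) = 0 - 1*5 = 0 - 5 = -5)
Q(t) = -5*t**2
-384 + Q(-15) = -384 - 5*(-15)**2 = -384 - 5*225 = -384 - 1125 = -1509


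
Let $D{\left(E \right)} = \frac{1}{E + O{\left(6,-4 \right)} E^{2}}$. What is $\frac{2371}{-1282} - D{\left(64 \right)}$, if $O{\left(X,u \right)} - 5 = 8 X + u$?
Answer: $- \frac{238011105}{128692288} \approx -1.8495$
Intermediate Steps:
$O{\left(X,u \right)} = 5 + u + 8 X$ ($O{\left(X,u \right)} = 5 + \left(8 X + u\right) = 5 + \left(u + 8 X\right) = 5 + u + 8 X$)
$D{\left(E \right)} = \frac{1}{E + 49 E^{2}}$ ($D{\left(E \right)} = \frac{1}{E + \left(5 - 4 + 8 \cdot 6\right) E^{2}} = \frac{1}{E + \left(5 - 4 + 48\right) E^{2}} = \frac{1}{E + 49 E^{2}}$)
$\frac{2371}{-1282} - D{\left(64 \right)} = \frac{2371}{-1282} - \frac{1}{64 \left(1 + 49 \cdot 64\right)} = 2371 \left(- \frac{1}{1282}\right) - \frac{1}{64 \left(1 + 3136\right)} = - \frac{2371}{1282} - \frac{1}{64 \cdot 3137} = - \frac{2371}{1282} - \frac{1}{64} \cdot \frac{1}{3137} = - \frac{2371}{1282} - \frac{1}{200768} = - \frac{238011105}{128692288}$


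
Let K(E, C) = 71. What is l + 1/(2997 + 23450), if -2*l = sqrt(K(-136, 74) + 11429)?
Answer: 1/26447 - 5*sqrt(115) ≈ -53.619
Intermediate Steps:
l = -5*sqrt(115) (l = -sqrt(71 + 11429)/2 = -5*sqrt(115) ≈ -53.619)
l + 1/(2997 + 23450) = -5*sqrt(115) + 1/(2997 + 23450) = -5*sqrt(115) + 1/26447 = 1/26447 - 5*sqrt(115)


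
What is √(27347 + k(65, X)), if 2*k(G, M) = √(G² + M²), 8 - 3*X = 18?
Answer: √(984492 + 150*√61)/6 ≈ 165.47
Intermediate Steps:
X = -10/3 (X = 8/3 - ⅓*18 = 8/3 - 6 = -10/3 ≈ -3.3333)
k(G, M) = √(G² + M²)/2
√(27347 + k(65, X)) = √(27347 + √(65² + (-10/3)²)/2) = √(27347 + √(4225 + 100/9)/2) = √(27347 + √(38125/9)/2) = √(27347 + (25*√61/3)/2) = √(27347 + 25*√61/6)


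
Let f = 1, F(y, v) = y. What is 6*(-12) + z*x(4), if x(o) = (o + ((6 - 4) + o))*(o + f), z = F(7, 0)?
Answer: 278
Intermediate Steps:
z = 7
x(o) = (1 + o)*(2 + 2*o) (x(o) = (o + ((6 - 4) + o))*(o + 1) = (o + (2 + o))*(1 + o) = (2 + 2*o)*(1 + o) = (1 + o)*(2 + 2*o))
6*(-12) + z*x(4) = 6*(-12) + 7*(2 + 2*4² + 4*4) = -72 + 7*(2 + 2*16 + 16) = -72 + 7*(2 + 32 + 16) = -72 + 7*50 = -72 + 350 = 278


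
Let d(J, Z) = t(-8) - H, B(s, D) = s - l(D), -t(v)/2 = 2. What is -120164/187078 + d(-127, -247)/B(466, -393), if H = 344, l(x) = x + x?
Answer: -26943559/29277707 ≈ -0.92028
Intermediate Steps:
l(x) = 2*x
t(v) = -4 (t(v) = -2*2 = -4)
B(s, D) = s - 2*D
d(J, Z) = -348 (d(J, Z) = -4 - 1*344 = -4 - 344 = -348)
-120164/187078 + d(-127, -247)/B(466, -393) = -120164/187078 - 348/(466 - 2*(-393)) = -120164*1/187078 - 348/(466 + 786) = -60082/93539 - 348/1252 = -60082/93539 - 348*1/1252 = -60082/93539 - 87/313 = -26943559/29277707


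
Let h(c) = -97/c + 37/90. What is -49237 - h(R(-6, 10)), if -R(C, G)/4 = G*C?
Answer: -7090129/144 ≈ -49237.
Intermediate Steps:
R(C, G) = -4*C*G (R(C, G) = -4*G*C = -4*C*G)
h(c) = 37/90 - 97/c (h(c) = -97/c + 37*(1/90) = -97/c + 37/90 = 37/90 - 97/c)
-49237 - h(R(-6, 10)) = -49237 - (37/90 - 97/((-4*(-6)*10))) = -49237 - (37/90 - 97/240) = -49237 - 1*1/144 = -49237 - 1/144 = -7090129/144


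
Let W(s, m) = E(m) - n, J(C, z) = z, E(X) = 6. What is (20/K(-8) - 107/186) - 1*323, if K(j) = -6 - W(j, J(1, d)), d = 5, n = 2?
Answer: -60557/186 ≈ -325.58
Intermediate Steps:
W(s, m) = 4 (W(s, m) = 6 - 1*2 = 6 - 2 = 4)
K(j) = -10 (K(j) = -6 - 1*4 = -6 - 4 = -10)
(20/K(-8) - 107/186) - 1*323 = (20/(-10) - 107/186) - 1*323 = (20*(-⅒) - 107*1/186) - 323 = (-2 - 107/186) - 323 = -479/186 - 323 = -60557/186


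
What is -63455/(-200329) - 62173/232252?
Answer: 2282495743/46526810908 ≈ 0.049058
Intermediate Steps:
-63455/(-200329) - 62173/232252 = -63455*(-1/200329) - 62173*1/232252 = 63455/200329 - 62173/232252 = 2282495743/46526810908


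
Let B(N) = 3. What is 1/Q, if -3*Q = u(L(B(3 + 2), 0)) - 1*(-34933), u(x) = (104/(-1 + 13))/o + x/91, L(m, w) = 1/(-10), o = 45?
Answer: -14742/171661703 ≈ -8.5878e-5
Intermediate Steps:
L(m, w) = -⅒
u(x) = 26/135 + x/91 (u(x) = (104/(-1 + 13))/45 + x/91 = (104/12)*(1/45) + x*(1/91) = (104*(1/12))*(1/45) + x/91 = (26/3)*(1/45) + x/91 = 26/135 + x/91)
Q = -171661703/14742 (Q = -((26/135 + (1/91)*(-⅒)) - 1*(-34933))/3 = -((26/135 - 1/910) + 34933)/3 = -(941/4914 + 34933)/3 = -⅓*171661703/4914 = -171661703/14742 ≈ -11644.)
1/Q = 1/(-171661703/14742) = -14742/171661703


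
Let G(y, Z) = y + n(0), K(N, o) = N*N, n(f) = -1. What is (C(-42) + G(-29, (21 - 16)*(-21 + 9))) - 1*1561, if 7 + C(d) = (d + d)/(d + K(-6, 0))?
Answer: -1584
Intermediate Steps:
K(N, o) = N²
C(d) = -7 + 2*d/(36 + d) (C(d) = -7 + (d + d)/(d + (-6)²) = -7 + (2*d)/(d + 36) = -7 + (2*d)/(36 + d) = -7 + 2*d/(36 + d))
G(y, Z) = -1 + y (G(y, Z) = y - 1 = -1 + y)
(C(-42) + G(-29, (21 - 16)*(-21 + 9))) - 1*1561 = ((-252 - 5*(-42))/(36 - 42) + (-1 - 29)) - 1*1561 = ((-252 + 210)/(-6) - 30) - 1561 = (-⅙*(-42) - 30) - 1561 = (7 - 30) - 1561 = -23 - 1561 = -1584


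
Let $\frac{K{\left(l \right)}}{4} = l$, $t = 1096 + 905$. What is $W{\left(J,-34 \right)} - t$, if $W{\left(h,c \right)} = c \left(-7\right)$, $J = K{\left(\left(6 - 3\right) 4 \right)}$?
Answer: $-1763$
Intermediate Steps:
$t = 2001$
$K{\left(l \right)} = 4 l$
$J = 48$ ($J = 4 \left(6 - 3\right) 4 = 4 \cdot 3 \cdot 4 = 4 \cdot 12 = 48$)
$W{\left(h,c \right)} = - 7 c$
$W{\left(J,-34 \right)} - t = \left(-7\right) \left(-34\right) - 2001 = 238 - 2001 = -1763$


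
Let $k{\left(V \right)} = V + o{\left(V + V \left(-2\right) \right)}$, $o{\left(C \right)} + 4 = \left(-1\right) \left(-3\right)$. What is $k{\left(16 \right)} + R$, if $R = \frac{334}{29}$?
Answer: $\frac{769}{29} \approx 26.517$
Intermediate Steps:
$o{\left(C \right)} = -1$ ($o{\left(C \right)} = -4 - -3 = -4 + 3 = -1$)
$k{\left(V \right)} = -1 + V$ ($k{\left(V \right)} = V - 1 = -1 + V$)
$R = \frac{334}{29}$ ($R = 334 \cdot \frac{1}{29} = \frac{334}{29} \approx 11.517$)
$k{\left(16 \right)} + R = \left(-1 + 16\right) + \frac{334}{29} = 15 + \frac{334}{29} = \frac{769}{29}$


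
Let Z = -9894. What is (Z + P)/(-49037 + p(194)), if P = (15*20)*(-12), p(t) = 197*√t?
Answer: 661705278/2397098423 + 2658318*√194/2397098423 ≈ 0.29149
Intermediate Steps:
P = -3600 (P = 300*(-12) = -3600)
(Z + P)/(-49037 + p(194)) = (-9894 - 3600)/(-49037 + 197*√194) = -13494/(-49037 + 197*√194)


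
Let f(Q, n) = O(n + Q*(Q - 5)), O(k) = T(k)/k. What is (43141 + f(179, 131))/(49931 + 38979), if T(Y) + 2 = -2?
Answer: 1349321053/2780838070 ≈ 0.48522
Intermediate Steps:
T(Y) = -4 (T(Y) = -2 - 2 = -4)
O(k) = -4/k
f(Q, n) = -4/(n + Q*(-5 + Q)) (f(Q, n) = -4/(n + Q*(Q - 5)) = -4/(n + Q*(-5 + Q)))
(43141 + f(179, 131))/(49931 + 38979) = (43141 - 4/(131 + 179² - 5*179))/(49931 + 38979) = (43141 - 4/(131 + 32041 - 895))/88910 = (43141 - 4/31277)*(1/88910) = (1349321053/31277)*(1/88910) = 1349321053/2780838070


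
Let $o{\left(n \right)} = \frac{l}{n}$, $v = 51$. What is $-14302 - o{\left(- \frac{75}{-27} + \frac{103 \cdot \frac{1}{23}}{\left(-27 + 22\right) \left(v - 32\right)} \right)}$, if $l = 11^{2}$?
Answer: $- \frac{770368261}{53698} \approx -14346.0$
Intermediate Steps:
$l = 121$
$o{\left(n \right)} = \frac{121}{n}$
$-14302 - o{\left(- \frac{75}{-27} + \frac{103 \cdot \frac{1}{23}}{\left(-27 + 22\right) \left(v - 32\right)} \right)} = -14302 - \frac{121}{- \frac{75}{-27} + \frac{103 \cdot \frac{1}{23}}{\left(-27 + 22\right) \left(51 - 32\right)}} = -14302 - \frac{121}{\left(-75\right) \left(- \frac{1}{27}\right) + \frac{103 \cdot \frac{1}{23}}{\left(-5\right) 19}} = -14302 - \frac{121}{\frac{25}{9} + \frac{103}{23 \left(-95\right)}} = -14302 - \frac{121}{\frac{25}{9} + \frac{103}{23} \left(- \frac{1}{95}\right)} = -14302 - \frac{121}{\frac{25}{9} - \frac{103}{2185}} = -14302 - \frac{121}{\frac{53698}{19665}} = -14302 - 121 \cdot \frac{19665}{53698} = -14302 - \frac{2379465}{53698} = - \frac{770368261}{53698}$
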